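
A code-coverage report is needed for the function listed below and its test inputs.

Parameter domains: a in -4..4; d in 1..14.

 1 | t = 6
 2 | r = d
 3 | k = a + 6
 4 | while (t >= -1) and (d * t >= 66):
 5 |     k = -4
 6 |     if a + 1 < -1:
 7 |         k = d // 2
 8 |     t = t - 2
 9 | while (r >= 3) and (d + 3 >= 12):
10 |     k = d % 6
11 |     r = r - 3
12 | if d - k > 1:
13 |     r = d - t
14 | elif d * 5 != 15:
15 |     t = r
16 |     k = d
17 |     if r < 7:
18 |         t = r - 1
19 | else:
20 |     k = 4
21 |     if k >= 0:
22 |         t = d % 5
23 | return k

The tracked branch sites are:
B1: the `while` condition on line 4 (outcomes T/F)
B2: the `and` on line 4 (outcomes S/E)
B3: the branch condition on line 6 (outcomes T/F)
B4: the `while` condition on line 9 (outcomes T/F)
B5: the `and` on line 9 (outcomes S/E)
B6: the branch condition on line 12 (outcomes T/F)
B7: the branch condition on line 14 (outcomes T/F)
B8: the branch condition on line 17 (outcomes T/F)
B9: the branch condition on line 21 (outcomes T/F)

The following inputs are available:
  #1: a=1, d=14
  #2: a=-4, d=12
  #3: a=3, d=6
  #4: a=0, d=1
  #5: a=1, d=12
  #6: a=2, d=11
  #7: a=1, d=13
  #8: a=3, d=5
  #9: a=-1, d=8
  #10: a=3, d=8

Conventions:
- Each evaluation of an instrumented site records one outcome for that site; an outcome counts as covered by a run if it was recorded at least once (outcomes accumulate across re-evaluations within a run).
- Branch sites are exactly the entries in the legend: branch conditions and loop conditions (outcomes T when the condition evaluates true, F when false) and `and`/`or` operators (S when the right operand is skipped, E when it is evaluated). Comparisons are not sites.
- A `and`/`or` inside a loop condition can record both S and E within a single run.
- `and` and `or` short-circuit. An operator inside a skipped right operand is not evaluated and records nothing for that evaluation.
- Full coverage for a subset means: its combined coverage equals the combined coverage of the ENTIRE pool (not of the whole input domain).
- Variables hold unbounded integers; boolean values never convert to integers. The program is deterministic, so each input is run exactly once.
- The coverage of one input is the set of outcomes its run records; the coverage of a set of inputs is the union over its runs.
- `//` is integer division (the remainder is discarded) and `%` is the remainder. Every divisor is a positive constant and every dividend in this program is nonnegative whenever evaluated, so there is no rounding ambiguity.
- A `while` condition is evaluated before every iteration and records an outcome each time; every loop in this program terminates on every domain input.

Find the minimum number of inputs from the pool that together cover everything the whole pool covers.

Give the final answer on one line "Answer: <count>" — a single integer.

input #1 (a=1, d=14): events B2->E, B1->T, B3->F, B2->E, B1->F, B5->E, B4->T, B5->E, B4->T, B5->E, B4->T, B5->E, B4->T, B5->S, ...; covers B1=T, B1=F, B2=E, B3=F, B4=T, B4=F, B5=S, B5=E, B6=T
input #2 (a=-4, d=12): events B2->E, B1->T, B3->T, B2->E, B1->F, B5->E, B4->T, B5->E, B4->T, B5->E, B4->T, B5->E, B4->T, B5->S, ...; covers B1=T, B1=F, B2=E, B3=T, B4=T, B4=F, B5=S, B5=E, B6=T
input #3 (a=3, d=6): events B2->E, B1->F, B5->E, B4->F, B6->F, B7->T, B8->T; covers B1=F, B2=E, B4=F, B5=E, B6=F, B7=T, B8=T
input #4 (a=0, d=1): events B2->E, B1->F, B5->S, B4->F, B6->F, B7->T, B8->T; covers B1=F, B2=E, B4=F, B5=S, B6=F, B7=T, B8=T
input #5 (a=1, d=12): events B2->E, B1->T, B3->F, B2->E, B1->F, B5->E, B4->T, B5->E, B4->T, B5->E, B4->T, B5->E, B4->T, B5->S, ...; covers B1=T, B1=F, B2=E, B3=F, B4=T, B4=F, B5=S, B5=E, B6=T
input #6 (a=2, d=11): events B2->E, B1->T, B3->F, B2->E, B1->F, B5->E, B4->T, B5->E, B4->T, B5->E, B4->T, B5->S, B4->F, B6->T; covers B1=T, B1=F, B2=E, B3=F, B4=T, B4=F, B5=S, B5=E, B6=T
input #7 (a=1, d=13): events B2->E, B1->T, B3->F, B2->E, B1->F, B5->E, B4->T, B5->E, B4->T, B5->E, B4->T, B5->E, B4->T, B5->S, ...; covers B1=T, B1=F, B2=E, B3=F, B4=T, B4=F, B5=S, B5=E, B6=T
input #8 (a=3, d=5): events B2->E, B1->F, B5->E, B4->F, B6->F, B7->T, B8->T; covers B1=F, B2=E, B4=F, B5=E, B6=F, B7=T, B8=T
input #9 (a=-1, d=8): events B2->E, B1->F, B5->E, B4->F, B6->T; covers B1=F, B2=E, B4=F, B5=E, B6=T
input #10 (a=3, d=8): events B2->E, B1->F, B5->E, B4->F, B6->F, B7->T, B8->F; covers B1=F, B2=E, B4=F, B5=E, B6=F, B7=T, B8=F
union over all inputs: B1=T, B1=F, B2=E, B3=T, B3=F, B4=T, B4=F, B5=S, B5=E, B6=T, B6=F, B7=T, B8=T, B8=F (14 outcomes)
size 1 is not enough: best union over all size-1 subsets is 9/14
size 2 is not enough: best union over all size-2 subsets is 12/14
size 3 is not enough: best union over all size-3 subsets is 13/14
the canonical winner is {1, 2, 3, 10}: size 4, full 14-outcome coverage, earliest index list among size-4 covers

Answer: 4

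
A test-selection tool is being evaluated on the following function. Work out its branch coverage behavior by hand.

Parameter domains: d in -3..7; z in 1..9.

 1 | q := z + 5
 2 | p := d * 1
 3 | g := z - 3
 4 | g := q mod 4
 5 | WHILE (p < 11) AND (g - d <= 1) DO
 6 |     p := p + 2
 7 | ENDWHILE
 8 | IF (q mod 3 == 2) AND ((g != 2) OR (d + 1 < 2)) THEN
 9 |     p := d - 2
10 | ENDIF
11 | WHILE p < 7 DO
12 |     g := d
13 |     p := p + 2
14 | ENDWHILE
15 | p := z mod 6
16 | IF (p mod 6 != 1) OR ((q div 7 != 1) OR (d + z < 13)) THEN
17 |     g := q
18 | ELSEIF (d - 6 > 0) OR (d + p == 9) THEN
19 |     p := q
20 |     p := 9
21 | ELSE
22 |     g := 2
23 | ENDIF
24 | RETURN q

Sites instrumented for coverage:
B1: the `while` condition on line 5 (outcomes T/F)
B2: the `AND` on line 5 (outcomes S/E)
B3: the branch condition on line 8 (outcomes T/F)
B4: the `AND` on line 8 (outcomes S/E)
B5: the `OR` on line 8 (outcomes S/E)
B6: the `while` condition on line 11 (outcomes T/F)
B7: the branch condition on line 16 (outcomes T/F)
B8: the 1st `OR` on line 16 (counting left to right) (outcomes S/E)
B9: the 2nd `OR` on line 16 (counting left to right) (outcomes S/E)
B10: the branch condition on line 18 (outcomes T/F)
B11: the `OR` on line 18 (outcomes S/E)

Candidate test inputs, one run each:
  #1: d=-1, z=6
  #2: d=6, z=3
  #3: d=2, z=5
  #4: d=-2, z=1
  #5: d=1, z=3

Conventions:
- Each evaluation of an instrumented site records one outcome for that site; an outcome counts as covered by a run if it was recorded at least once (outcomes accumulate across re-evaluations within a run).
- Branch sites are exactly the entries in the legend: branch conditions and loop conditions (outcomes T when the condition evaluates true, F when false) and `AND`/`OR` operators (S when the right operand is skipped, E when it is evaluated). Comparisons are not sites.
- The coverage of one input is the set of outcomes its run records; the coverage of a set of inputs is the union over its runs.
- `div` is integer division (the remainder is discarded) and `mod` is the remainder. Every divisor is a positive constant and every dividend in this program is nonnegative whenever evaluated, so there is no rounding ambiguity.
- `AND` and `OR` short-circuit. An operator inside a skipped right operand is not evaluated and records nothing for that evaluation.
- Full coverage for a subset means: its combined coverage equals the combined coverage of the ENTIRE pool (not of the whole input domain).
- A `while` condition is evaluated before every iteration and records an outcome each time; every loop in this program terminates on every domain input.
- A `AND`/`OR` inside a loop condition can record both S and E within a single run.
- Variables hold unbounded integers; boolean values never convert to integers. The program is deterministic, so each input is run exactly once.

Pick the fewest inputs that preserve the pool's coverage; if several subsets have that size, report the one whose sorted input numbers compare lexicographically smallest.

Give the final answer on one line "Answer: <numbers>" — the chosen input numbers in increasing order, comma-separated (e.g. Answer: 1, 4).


input #1 (d=-1, z=6): events B2->E, B1->F, B4->E, B5->S, B3->T, B6->T, B6->T, B6->T, B6->T, B6->T, B6->F, B8->S, B7->T; covers B1=F, B2=E, B3=T, B4=E, B5=S, B6=T, B6=F, B7=T, B8=S
input #2 (d=6, z=3): events B2->E, B1->T, B2->E, B1->T, B2->E, B1->T, B2->S, B1->F, B4->E, B5->S, B3->T, B6->T, B6->T, B6->F, ...; covers B1=T, B1=F, B2=S, B2=E, B3=T, B4=E, B5=S, B6=T, B6=F, B7=T, B8=S
input #3 (d=2, z=5): events B2->E, B1->T, B2->E, B1->T, B2->E, B1->T, B2->E, B1->T, B2->E, B1->T, B2->S, B1->F, B4->S, B3->F, ...; covers B1=T, B1=F, B2=S, B2=E, B3=F, B4=S, B6=F, B7=T, B8=S
input #4 (d=-2, z=1): events B2->E, B1->F, B4->S, B3->F, B6->T, B6->T, B6->T, B6->T, B6->T, B6->F, B8->E, B9->S, B7->T; covers B1=F, B2=E, B3=F, B4=S, B6=T, B6=F, B7=T, B8=E, B9=S
input #5 (d=1, z=3): events B2->E, B1->T, B2->E, B1->T, B2->E, B1->T, B2->E, B1->T, B2->E, B1->T, B2->S, B1->F, B4->E, B5->S, ...; covers B1=T, B1=F, B2=S, B2=E, B3=T, B4=E, B5=S, B6=T, B6=F, B7=T, B8=S
together the pool reaches 15 outcomes: B1=T, B1=F, B2=S, B2=E, B3=T, B3=F, B4=S, B4=E, B5=S, B6=T, B6=F, B7=T, B8=S, B8=E, B9=S
no size-1 subset reaches all 15 outcomes (best union: 11/15)
inputs {2, 4} (size 2) cover everything; no size-2 subset with a lexicographically smaller index list covers all 15
Answer: 2, 4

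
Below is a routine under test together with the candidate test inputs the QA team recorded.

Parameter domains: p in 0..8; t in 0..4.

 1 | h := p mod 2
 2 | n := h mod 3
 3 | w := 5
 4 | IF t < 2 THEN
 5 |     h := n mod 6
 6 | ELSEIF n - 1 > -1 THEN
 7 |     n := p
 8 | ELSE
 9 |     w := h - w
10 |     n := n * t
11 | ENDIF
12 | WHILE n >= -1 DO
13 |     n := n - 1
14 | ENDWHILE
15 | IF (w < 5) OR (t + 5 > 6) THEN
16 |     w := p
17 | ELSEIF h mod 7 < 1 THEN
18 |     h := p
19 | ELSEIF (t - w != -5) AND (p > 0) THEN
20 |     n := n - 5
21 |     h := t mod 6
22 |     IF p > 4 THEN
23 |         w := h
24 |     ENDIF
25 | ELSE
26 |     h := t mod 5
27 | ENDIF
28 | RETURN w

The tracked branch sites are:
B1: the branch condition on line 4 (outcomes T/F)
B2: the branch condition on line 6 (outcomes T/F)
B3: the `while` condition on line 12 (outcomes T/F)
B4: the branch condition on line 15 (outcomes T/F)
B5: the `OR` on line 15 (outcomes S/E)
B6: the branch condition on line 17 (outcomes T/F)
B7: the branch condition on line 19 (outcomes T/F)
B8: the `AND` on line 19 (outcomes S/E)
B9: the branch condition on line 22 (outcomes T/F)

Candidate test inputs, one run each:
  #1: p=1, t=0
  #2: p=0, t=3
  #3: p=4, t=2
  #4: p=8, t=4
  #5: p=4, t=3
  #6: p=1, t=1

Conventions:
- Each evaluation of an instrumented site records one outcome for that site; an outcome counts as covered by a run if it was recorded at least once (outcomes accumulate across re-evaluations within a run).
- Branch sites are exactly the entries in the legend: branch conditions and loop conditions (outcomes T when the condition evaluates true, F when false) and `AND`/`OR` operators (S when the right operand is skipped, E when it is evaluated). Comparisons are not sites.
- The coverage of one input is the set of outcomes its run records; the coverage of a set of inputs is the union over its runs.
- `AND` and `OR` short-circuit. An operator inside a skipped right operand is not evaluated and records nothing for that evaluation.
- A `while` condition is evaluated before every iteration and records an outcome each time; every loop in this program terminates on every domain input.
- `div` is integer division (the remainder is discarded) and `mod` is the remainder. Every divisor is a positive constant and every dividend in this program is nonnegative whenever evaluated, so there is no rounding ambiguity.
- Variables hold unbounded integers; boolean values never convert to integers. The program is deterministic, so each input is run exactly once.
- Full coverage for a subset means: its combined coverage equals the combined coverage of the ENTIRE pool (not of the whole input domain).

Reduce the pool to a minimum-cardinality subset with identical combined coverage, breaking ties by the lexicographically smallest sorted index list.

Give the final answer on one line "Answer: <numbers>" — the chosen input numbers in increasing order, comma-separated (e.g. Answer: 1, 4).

test 1 (p=1, t=0) hits B1=T, B3=T, B3=F, B4=F, B5=E, B6=F, B7=F, B8=S
test 2 (p=0, t=3) hits B1=F, B2=F, B3=T, B3=F, B4=T, B5=S
test 3 (p=4, t=2) hits B1=F, B2=F, B3=T, B3=F, B4=T, B5=S
test 4 (p=8, t=4) hits B1=F, B2=F, B3=T, B3=F, B4=T, B5=S
test 5 (p=4, t=3) hits B1=F, B2=F, B3=T, B3=F, B4=T, B5=S
test 6 (p=1, t=1) hits B1=T, B3=T, B3=F, B4=F, B5=E, B6=F, B7=T, B8=E, B9=F
together the pool reaches 15 outcomes: B1=T, B1=F, B2=F, B3=T, B3=F, B4=T, B4=F, B5=S, B5=E, B6=F, B7=T, B7=F, B8=S, B8=E, B9=F
every size-1 subset falls short of the 15 outcomes (best: 9/15)
every size-2 subset falls short of the 15 outcomes (best: 13/15)
inputs {1, 2, 6} (size 3) cover everything; no size-3 subset with a lexicographically smaller index list covers all 15

Answer: 1, 2, 6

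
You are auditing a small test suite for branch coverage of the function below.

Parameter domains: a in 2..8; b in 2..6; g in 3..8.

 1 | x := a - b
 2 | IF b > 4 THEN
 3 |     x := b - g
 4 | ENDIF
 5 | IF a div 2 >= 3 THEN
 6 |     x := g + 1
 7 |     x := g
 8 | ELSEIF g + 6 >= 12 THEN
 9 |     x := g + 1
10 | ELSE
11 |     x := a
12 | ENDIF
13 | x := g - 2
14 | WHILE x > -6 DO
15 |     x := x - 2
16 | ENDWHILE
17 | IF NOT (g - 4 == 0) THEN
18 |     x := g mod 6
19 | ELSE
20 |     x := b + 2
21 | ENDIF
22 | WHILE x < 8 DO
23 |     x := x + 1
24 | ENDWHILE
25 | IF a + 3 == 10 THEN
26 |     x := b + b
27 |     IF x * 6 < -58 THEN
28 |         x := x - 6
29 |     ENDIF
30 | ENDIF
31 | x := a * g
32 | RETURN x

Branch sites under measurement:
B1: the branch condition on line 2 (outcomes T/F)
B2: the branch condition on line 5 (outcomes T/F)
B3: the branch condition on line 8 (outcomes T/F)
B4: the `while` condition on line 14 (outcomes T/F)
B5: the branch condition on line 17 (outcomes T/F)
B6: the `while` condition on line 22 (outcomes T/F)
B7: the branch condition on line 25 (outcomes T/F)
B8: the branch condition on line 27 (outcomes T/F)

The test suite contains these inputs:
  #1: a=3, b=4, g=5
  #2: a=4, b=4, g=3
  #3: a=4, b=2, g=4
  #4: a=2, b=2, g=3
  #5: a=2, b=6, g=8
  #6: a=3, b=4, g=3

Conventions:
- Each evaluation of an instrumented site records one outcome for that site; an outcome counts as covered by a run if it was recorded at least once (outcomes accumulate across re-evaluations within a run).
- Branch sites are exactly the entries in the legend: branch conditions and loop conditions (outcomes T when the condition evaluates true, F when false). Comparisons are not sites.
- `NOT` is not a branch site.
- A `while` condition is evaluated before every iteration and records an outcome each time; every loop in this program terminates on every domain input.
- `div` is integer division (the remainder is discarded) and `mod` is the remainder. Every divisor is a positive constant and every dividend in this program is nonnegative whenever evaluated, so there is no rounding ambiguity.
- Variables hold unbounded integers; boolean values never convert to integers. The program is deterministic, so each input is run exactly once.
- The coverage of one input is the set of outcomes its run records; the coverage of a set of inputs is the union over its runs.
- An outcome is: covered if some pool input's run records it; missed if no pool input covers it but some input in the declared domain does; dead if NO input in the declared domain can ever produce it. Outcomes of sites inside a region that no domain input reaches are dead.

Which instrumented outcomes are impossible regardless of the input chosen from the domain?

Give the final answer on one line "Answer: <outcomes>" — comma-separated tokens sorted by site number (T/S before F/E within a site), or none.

running all 210 domain inputs and tallying outcomes:
  B8=T: never recorded by any domain input -> dead
  reachable outcomes have witnesses, e.g. B1=T (e.g. a=2, b=5, g=3), B1=F (e.g. a=2, b=2, g=3), B2=T (e.g. a=6, b=2, g=3), B2=F (e.g. a=2, b=2, g=3)

Answer: B8=T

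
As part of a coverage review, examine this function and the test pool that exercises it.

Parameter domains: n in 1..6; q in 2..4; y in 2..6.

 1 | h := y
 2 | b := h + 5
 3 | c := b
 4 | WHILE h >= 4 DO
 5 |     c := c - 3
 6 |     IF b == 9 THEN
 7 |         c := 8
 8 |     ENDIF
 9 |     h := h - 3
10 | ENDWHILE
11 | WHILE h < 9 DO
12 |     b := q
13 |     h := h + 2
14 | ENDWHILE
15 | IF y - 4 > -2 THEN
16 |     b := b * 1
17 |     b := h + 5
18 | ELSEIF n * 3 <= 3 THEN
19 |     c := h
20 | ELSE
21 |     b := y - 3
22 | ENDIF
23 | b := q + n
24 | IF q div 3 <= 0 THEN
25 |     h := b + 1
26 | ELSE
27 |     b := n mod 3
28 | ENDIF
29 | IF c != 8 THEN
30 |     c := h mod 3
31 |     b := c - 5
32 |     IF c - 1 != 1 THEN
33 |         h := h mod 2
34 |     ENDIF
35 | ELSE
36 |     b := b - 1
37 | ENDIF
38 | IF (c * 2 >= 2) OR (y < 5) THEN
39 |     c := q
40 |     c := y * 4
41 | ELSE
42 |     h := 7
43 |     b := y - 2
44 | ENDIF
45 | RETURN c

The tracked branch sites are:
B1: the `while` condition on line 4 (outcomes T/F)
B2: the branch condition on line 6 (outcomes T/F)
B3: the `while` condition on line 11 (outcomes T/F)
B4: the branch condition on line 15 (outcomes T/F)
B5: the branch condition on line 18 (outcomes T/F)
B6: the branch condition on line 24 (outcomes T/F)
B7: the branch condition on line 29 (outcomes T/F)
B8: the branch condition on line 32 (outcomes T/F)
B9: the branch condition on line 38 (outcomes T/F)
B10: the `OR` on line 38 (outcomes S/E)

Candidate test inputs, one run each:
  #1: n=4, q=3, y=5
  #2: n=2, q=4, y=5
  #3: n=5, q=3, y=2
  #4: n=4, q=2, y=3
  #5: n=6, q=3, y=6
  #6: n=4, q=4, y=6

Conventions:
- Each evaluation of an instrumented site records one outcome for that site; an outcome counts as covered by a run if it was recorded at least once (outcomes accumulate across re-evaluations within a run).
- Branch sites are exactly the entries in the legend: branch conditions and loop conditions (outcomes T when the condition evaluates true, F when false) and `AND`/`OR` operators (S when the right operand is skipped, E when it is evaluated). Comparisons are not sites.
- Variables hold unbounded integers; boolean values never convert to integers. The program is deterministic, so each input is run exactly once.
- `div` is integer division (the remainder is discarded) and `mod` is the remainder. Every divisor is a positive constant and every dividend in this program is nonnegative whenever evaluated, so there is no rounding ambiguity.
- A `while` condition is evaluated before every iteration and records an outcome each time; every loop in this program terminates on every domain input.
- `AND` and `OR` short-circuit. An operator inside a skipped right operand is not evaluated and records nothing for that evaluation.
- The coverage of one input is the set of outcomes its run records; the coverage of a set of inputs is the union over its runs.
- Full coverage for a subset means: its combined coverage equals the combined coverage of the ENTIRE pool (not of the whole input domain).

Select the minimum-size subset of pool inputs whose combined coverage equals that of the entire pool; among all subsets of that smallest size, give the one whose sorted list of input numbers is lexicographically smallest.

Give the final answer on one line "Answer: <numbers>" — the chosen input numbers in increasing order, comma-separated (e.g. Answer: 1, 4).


test 1 (n=4, q=3, y=5) fires B1->T, B2->F, B1->F, B3->T, B3->T, B3->T, B3->T, B3->F, B4->T, B6->F, B7->T, B8->T, B10->S, B9->T; hits B1=T, B1=F, B2=F, B3=T, B3=F, B4=T, B6=F, B7=T, B8=T, B9=T, B10=S
test 2 (n=2, q=4, y=5) fires B1->T, B2->F, B1->F, B3->T, B3->T, B3->T, B3->T, B3->F, B4->T, B6->F, B7->T, B8->T, B10->S, B9->T; hits B1=T, B1=F, B2=F, B3=T, B3=F, B4=T, B6=F, B7=T, B8=T, B9=T, B10=S
test 3 (n=5, q=3, y=2) fires B1->F, B3->T, B3->T, B3->T, B3->T, B3->F, B4->F, B5->F, B6->F, B7->T, B8->T, B10->S, B9->T; hits B1=F, B3=T, B3=F, B4=F, B5=F, B6=F, B7=T, B8=T, B9=T, B10=S
test 4 (n=4, q=2, y=3) fires B1->F, B3->T, B3->T, B3->T, B3->F, B4->T, B6->T, B7->F, B10->S, B9->T; hits B1=F, B3=T, B3=F, B4=T, B6=T, B7=F, B9=T, B10=S
test 5 (n=6, q=3, y=6) fires B1->T, B2->F, B1->F, B3->T, B3->T, B3->T, B3->F, B4->T, B6->F, B7->F, B10->S, B9->T; hits B1=T, B1=F, B2=F, B3=T, B3=F, B4=T, B6=F, B7=F, B9=T, B10=S
test 6 (n=4, q=4, y=6) fires B1->T, B2->F, B1->F, B3->T, B3->T, B3->T, B3->F, B4->T, B6->F, B7->F, B10->S, B9->T; hits B1=T, B1=F, B2=F, B3=T, B3=F, B4=T, B6=F, B7=F, B9=T, B10=S
together the pool reaches 15 outcomes: B1=T, B1=F, B2=F, B3=T, B3=F, B4=T, B4=F, B5=F, B6=T, B6=F, B7=T, B7=F, B8=T, B9=T, B10=S
size 1 is not enough: best union over all size-1 subsets is 11/15
size 2 is not enough: best union over all size-2 subsets is 14/15
at size 3, {1, 3, 4} reaches all 15 outcomes; every lexicographically earlier size-3 subset fails
Answer: 1, 3, 4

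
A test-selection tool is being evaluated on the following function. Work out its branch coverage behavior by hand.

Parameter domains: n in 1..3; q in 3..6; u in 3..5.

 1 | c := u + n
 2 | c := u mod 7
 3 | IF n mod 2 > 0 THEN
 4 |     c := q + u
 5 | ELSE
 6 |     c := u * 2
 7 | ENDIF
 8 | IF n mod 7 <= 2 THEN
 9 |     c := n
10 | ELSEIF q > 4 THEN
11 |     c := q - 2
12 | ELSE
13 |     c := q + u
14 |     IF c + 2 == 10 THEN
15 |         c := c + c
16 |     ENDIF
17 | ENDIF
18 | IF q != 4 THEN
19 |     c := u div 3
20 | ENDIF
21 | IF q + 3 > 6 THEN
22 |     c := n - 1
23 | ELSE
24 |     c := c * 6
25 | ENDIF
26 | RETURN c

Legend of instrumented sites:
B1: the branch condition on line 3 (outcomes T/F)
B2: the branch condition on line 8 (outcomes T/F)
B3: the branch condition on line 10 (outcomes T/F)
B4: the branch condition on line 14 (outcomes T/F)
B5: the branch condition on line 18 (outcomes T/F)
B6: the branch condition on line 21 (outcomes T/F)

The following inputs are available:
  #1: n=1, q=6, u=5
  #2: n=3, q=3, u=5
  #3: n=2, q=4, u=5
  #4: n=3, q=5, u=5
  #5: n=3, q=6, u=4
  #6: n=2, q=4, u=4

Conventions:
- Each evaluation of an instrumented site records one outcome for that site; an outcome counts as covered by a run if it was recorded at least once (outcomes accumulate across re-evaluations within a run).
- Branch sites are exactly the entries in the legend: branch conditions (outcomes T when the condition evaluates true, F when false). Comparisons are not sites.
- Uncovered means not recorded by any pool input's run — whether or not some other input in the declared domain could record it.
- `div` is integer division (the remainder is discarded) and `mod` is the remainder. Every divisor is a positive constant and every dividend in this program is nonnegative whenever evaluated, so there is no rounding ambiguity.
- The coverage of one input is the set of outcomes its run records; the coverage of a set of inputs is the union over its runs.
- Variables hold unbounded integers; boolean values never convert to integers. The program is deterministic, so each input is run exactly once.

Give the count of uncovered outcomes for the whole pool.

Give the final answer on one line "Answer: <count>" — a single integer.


run #1 (n=1, q=6, u=5) runs B1->T, B2->T, B5->T, B6->T; records B1=T, B2=T, B5=T, B6=T
run #2 (n=3, q=3, u=5) runs B1->T, B2->F, B3->F, B4->T, B5->T, B6->F; records B1=T, B2=F, B3=F, B4=T, B5=T, B6=F
run #3 (n=2, q=4, u=5) runs B1->F, B2->T, B5->F, B6->T; records B1=F, B2=T, B5=F, B6=T
run #4 (n=3, q=5, u=5) runs B1->T, B2->F, B3->T, B5->T, B6->T; records B1=T, B2=F, B3=T, B5=T, B6=T
run #5 (n=3, q=6, u=4) runs B1->T, B2->F, B3->T, B5->T, B6->T; records B1=T, B2=F, B3=T, B5=T, B6=T
run #6 (n=2, q=4, u=4) runs B1->F, B2->T, B5->F, B6->T; records B1=F, B2=T, B5=F, B6=T
union over the pool: B1=T, B1=F, B2=T, B2=F, B3=T, B3=F, B4=T, B5=T, B5=F, B6=T, B6=F
uncovered (1 of 12): B4=F
Answer: 1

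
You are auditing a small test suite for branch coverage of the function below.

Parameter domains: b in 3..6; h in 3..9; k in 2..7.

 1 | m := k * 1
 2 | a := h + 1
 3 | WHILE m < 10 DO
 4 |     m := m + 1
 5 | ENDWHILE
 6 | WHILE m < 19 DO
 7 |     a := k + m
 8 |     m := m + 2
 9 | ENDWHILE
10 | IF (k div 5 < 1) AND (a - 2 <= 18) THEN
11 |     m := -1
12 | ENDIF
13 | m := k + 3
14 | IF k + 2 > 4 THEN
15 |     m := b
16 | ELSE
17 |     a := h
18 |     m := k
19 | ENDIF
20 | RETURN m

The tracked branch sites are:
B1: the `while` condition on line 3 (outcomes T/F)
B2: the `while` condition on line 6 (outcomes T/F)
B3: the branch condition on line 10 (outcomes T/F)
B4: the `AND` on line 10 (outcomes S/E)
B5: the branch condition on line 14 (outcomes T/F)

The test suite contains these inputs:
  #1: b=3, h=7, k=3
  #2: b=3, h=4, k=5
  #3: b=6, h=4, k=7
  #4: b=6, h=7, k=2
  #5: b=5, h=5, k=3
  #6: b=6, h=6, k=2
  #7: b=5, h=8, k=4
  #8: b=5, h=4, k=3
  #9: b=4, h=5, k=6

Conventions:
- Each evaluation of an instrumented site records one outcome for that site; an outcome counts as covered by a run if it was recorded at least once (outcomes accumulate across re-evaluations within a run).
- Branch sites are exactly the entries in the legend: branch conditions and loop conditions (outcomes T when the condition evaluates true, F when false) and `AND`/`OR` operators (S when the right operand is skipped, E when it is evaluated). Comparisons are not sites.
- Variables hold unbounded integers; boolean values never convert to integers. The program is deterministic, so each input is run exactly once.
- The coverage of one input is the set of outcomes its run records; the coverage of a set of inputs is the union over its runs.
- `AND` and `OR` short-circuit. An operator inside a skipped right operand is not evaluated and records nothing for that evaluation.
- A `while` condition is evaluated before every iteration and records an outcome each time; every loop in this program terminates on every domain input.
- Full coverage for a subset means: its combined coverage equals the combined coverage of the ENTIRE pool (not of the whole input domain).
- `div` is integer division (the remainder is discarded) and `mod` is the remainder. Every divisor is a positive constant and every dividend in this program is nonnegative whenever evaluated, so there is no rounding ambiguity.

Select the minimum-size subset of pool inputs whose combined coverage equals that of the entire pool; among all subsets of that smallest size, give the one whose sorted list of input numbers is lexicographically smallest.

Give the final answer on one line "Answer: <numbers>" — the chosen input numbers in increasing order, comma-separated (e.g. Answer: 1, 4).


input #1 (b=3, h=7, k=3): events B1->T, B1->T, B1->T, B1->T, B1->T, B1->T, B1->T, B1->F, B2->T, B2->T, B2->T, B2->T, B2->T, B2->F, ...; covers B1=T, B1=F, B2=T, B2=F, B3=F, B4=E, B5=T
input #2 (b=3, h=4, k=5): events B1->T, B1->T, B1->T, B1->T, B1->T, B1->F, B2->T, B2->T, B2->T, B2->T, B2->T, B2->F, B4->S, B3->F, ...; covers B1=T, B1=F, B2=T, B2=F, B3=F, B4=S, B5=T
input #3 (b=6, h=4, k=7): events B1->T, B1->T, B1->T, B1->F, B2->T, B2->T, B2->T, B2->T, B2->T, B2->F, B4->S, B3->F, B5->T; covers B1=T, B1=F, B2=T, B2=F, B3=F, B4=S, B5=T
input #4 (b=6, h=7, k=2): events B1->T, B1->T, B1->T, B1->T, B1->T, B1->T, B1->T, B1->T, B1->F, B2->T, B2->T, B2->T, B2->T, B2->T, ...; covers B1=T, B1=F, B2=T, B2=F, B3=T, B4=E, B5=F
input #5 (b=5, h=5, k=3): events B1->T, B1->T, B1->T, B1->T, B1->T, B1->T, B1->T, B1->F, B2->T, B2->T, B2->T, B2->T, B2->T, B2->F, ...; covers B1=T, B1=F, B2=T, B2=F, B3=F, B4=E, B5=T
input #6 (b=6, h=6, k=2): events B1->T, B1->T, B1->T, B1->T, B1->T, B1->T, B1->T, B1->T, B1->F, B2->T, B2->T, B2->T, B2->T, B2->T, ...; covers B1=T, B1=F, B2=T, B2=F, B3=T, B4=E, B5=F
input #7 (b=5, h=8, k=4): events B1->T, B1->T, B1->T, B1->T, B1->T, B1->T, B1->F, B2->T, B2->T, B2->T, B2->T, B2->T, B2->F, B4->E, ...; covers B1=T, B1=F, B2=T, B2=F, B3=F, B4=E, B5=T
input #8 (b=5, h=4, k=3): events B1->T, B1->T, B1->T, B1->T, B1->T, B1->T, B1->T, B1->F, B2->T, B2->T, B2->T, B2->T, B2->T, B2->F, ...; covers B1=T, B1=F, B2=T, B2=F, B3=F, B4=E, B5=T
input #9 (b=4, h=5, k=6): events B1->T, B1->T, B1->T, B1->T, B1->F, B2->T, B2->T, B2->T, B2->T, B2->T, B2->F, B4->S, B3->F, B5->T; covers B1=T, B1=F, B2=T, B2=F, B3=F, B4=S, B5=T
the full pool covers 10 outcomes: B1=T, B1=F, B2=T, B2=F, B3=T, B3=F, B4=S, B4=E, B5=T, B5=F
checked all size-1 subsets: none covers 10 outcomes (max 7/10)
inputs {2, 4} (size 2) cover everything; no size-2 subset with a lexicographically smaller index list covers all 10
Answer: 2, 4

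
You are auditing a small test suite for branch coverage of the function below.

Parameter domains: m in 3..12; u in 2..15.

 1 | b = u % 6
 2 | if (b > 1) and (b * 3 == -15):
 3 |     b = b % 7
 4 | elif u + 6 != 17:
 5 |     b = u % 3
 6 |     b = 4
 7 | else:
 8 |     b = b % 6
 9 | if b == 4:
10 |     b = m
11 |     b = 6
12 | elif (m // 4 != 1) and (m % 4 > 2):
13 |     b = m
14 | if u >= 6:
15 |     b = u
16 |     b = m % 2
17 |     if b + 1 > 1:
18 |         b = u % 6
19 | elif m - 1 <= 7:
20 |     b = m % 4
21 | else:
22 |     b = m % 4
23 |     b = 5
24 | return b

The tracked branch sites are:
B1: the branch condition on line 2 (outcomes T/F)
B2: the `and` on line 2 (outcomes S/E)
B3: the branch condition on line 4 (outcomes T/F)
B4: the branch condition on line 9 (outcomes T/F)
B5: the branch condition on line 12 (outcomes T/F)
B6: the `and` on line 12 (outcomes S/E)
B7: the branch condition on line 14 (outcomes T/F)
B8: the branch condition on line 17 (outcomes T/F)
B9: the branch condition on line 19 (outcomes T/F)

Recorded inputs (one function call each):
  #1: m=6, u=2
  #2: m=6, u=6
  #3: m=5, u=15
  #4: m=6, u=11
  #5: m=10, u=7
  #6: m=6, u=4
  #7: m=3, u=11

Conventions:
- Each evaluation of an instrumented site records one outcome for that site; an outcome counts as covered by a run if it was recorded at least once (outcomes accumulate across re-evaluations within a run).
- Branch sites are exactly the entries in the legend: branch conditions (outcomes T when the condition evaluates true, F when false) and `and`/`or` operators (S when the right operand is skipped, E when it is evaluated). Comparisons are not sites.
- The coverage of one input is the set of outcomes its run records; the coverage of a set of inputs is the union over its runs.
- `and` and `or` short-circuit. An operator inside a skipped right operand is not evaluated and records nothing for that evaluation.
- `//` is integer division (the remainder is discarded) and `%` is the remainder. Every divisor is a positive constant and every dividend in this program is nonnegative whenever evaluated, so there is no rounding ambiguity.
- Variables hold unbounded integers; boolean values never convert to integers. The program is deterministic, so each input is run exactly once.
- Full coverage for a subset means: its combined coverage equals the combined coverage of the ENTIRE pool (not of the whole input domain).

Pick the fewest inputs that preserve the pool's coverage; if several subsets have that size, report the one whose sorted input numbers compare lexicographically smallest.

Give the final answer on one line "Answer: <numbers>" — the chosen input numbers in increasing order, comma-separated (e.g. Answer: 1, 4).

input #1 (m=6, u=2): covers B1=F, B2=E, B3=T, B4=T, B7=F, B9=T
input #2 (m=6, u=6): covers B1=F, B2=S, B3=T, B4=T, B7=T, B8=F
input #3 (m=5, u=15): covers B1=F, B2=E, B3=T, B4=T, B7=T, B8=T
input #4 (m=6, u=11): covers B1=F, B2=E, B3=F, B4=F, B5=F, B6=S, B7=T, B8=F
input #5 (m=10, u=7): covers B1=F, B2=S, B3=T, B4=T, B7=T, B8=F
input #6 (m=6, u=4): covers B1=F, B2=E, B3=T, B4=T, B7=F, B9=T
input #7 (m=3, u=11): covers B1=F, B2=E, B3=F, B4=F, B5=T, B6=E, B7=T, B8=T
pool-wide coverage (16 outcomes): B1=F, B2=S, B2=E, B3=T, B3=F, B4=T, B4=F, B5=T, B5=F, B6=S, B6=E, B7=T, B7=F, B8=T, B8=F, B9=T
checked all size-1 subsets: none covers 16 outcomes (max 8/16)
checked all size-2 subsets: none covers 16 outcomes (max 12/16)
checked all size-3 subsets: none covers 16 outcomes (max 15/16)
inputs {1, 2, 4, 7} (size 4) cover everything; no size-4 subset with a lexicographically smaller index list covers all 16

Answer: 1, 2, 4, 7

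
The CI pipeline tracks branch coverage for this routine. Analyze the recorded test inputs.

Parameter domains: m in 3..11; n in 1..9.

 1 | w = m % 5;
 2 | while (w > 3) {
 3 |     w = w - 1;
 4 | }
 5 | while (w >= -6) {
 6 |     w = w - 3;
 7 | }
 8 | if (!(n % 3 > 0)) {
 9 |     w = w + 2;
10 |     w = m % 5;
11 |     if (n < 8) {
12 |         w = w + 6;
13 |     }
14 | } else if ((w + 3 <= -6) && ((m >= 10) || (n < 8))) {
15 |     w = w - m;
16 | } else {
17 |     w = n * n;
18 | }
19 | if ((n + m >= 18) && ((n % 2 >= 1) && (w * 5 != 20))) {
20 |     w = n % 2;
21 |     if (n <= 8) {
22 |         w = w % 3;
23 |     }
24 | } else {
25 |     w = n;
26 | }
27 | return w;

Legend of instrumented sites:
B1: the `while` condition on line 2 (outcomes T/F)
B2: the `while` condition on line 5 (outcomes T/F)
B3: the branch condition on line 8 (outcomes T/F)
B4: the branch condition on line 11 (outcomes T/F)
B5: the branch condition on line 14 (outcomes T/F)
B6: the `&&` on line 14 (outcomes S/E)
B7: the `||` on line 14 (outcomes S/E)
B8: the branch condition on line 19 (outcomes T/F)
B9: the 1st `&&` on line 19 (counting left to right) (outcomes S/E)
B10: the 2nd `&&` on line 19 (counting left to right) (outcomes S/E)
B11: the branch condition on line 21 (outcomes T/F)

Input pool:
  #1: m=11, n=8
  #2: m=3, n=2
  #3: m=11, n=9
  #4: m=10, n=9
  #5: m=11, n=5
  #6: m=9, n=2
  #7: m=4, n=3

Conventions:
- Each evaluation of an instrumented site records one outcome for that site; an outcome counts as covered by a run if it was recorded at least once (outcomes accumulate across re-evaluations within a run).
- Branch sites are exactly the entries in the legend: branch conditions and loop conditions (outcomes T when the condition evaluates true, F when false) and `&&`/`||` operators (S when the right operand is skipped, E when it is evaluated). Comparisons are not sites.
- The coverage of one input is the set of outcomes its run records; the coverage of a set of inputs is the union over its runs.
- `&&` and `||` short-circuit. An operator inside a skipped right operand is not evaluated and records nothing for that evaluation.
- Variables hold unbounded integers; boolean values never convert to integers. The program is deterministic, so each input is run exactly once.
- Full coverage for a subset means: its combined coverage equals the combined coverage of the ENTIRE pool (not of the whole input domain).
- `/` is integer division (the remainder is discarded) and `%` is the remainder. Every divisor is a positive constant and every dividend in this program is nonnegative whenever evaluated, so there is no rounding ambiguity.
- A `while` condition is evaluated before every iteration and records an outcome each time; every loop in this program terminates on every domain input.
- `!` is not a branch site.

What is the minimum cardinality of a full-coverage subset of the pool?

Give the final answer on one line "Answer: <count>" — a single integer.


test 1 (m=11, n=8) fires B1->F, B2->T, B2->T, B2->T, B2->F, B3->F, B6->S, B5->F, B9->E, B10->S, B8->F; hits B1=F, B2=T, B2=F, B3=F, B5=F, B6=S, B8=F, B9=E, B10=S
test 2 (m=3, n=2) fires B1->F, B2->T, B2->T, B2->T, B2->T, B2->F, B3->F, B6->E, B7->E, B5->T, B9->S, B8->F; hits B1=F, B2=T, B2=F, B3=F, B5=T, B6=E, B7=E, B8=F, B9=S
test 3 (m=11, n=9) fires B1->F, B2->T, B2->T, B2->T, B2->F, B3->T, B4->F, B9->E, B10->E, B8->T, B11->F; hits B1=F, B2=T, B2=F, B3=T, B4=F, B8=T, B9=E, B10=E, B11=F
test 4 (m=10, n=9) fires B1->F, B2->T, B2->T, B2->T, B2->F, B3->T, B4->F, B9->E, B10->E, B8->T, B11->F; hits B1=F, B2=T, B2=F, B3=T, B4=F, B8=T, B9=E, B10=E, B11=F
test 5 (m=11, n=5) fires B1->F, B2->T, B2->T, B2->T, B2->F, B3->F, B6->S, B5->F, B9->S, B8->F; hits B1=F, B2=T, B2=F, B3=F, B5=F, B6=S, B8=F, B9=S
test 6 (m=9, n=2) fires B1->T, B1->F, B2->T, B2->T, B2->T, B2->T, B2->F, B3->F, B6->E, B7->E, B5->T, B9->S, B8->F; hits B1=T, B1=F, B2=T, B2=F, B3=F, B5=T, B6=E, B7=E, B8=F, B9=S
test 7 (m=4, n=3) fires B1->T, B1->F, B2->T, B2->T, B2->T, B2->T, B2->F, B3->T, B4->T, B9->S, B8->F; hits B1=T, B1=F, B2=T, B2=F, B3=T, B4=T, B8=F, B9=S
the full pool covers 20 outcomes: B1=T, B1=F, B2=T, B2=F, B3=T, B3=F, B4=T, B4=F, B5=T, B5=F, B6=S, B6=E, B7=E, B8=T, B8=F, B9=S, B9=E, B10=S, B10=E, B11=F
no size-1 subset reaches all 20 outcomes (best union: 10/20)
no size-2 subset reaches all 20 outcomes (best union: 16/20)
no size-3 subset reaches all 20 outcomes (best union: 19/20)
size 4: inputs {1, 2, 3, 7} cover all 20 outcomes, and no lexicographically smaller subset of this size does
Answer: 4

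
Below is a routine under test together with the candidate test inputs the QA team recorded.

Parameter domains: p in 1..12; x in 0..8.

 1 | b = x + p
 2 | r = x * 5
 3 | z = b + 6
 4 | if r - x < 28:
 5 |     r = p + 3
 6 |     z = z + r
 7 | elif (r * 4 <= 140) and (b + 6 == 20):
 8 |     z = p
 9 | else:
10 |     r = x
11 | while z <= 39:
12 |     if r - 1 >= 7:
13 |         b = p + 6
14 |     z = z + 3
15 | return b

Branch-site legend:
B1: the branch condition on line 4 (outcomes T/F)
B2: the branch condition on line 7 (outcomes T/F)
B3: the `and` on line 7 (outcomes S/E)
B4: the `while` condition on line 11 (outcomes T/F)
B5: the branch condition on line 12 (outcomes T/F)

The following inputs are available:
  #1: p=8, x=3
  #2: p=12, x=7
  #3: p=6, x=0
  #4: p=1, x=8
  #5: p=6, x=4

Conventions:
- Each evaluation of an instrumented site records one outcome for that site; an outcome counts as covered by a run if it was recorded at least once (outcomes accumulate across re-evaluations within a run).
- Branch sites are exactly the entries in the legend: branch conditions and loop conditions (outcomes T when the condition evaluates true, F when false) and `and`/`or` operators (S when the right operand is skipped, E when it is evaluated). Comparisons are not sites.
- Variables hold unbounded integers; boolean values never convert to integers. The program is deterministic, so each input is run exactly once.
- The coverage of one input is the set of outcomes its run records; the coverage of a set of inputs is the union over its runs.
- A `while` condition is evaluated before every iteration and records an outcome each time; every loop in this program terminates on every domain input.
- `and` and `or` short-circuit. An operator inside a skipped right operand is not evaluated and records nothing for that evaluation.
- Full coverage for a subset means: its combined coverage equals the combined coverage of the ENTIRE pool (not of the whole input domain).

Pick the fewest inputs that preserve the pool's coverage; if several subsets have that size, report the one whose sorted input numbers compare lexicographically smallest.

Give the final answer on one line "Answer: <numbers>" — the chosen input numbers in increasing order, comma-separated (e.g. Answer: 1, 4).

test 1 (p=8, x=3) fires B1->T, B4->T, B5->T, B4->T, B5->T, B4->T, B5->T, B4->T, B5->T, B4->F; hits B1=T, B4=T, B4=F, B5=T
test 2 (p=12, x=7) fires B1->F, B3->E, B2->F, B4->T, B5->F, B4->T, B5->F, B4->T, B5->F, B4->T, B5->F, B4->T, B5->F, B4->F; hits B1=F, B2=F, B3=E, B4=T, B4=F, B5=F
test 3 (p=6, x=0) fires B1->T, B4->T, B5->T, B4->T, B5->T, B4->T, B5->T, B4->T, B5->T, B4->T, B5->T, B4->T, B5->T, B4->T, ...; hits B1=T, B4=T, B4=F, B5=T
test 4 (p=1, x=8) fires B1->F, B3->S, B2->F, B4->T, B5->T, B4->T, B5->T, B4->T, B5->T, B4->T, B5->T, B4->T, B5->T, B4->T, ...; hits B1=F, B2=F, B3=S, B4=T, B4=F, B5=T
test 5 (p=6, x=4) fires B1->T, B4->T, B5->T, B4->T, B5->T, B4->T, B5->T, B4->T, B5->T, B4->T, B5->T, B4->F; hits B1=T, B4=T, B4=F, B5=T
together the pool reaches 9 outcomes: B1=T, B1=F, B2=F, B3=S, B3=E, B4=T, B4=F, B5=T, B5=F
checked all size-1 subsets: none covers 9 outcomes (max 6/9)
checked all size-2 subsets: none covers 9 outcomes (max 8/9)
inputs {1, 2, 4} (size 3) cover everything; no size-3 subset with a lexicographically smaller index list covers all 9

Answer: 1, 2, 4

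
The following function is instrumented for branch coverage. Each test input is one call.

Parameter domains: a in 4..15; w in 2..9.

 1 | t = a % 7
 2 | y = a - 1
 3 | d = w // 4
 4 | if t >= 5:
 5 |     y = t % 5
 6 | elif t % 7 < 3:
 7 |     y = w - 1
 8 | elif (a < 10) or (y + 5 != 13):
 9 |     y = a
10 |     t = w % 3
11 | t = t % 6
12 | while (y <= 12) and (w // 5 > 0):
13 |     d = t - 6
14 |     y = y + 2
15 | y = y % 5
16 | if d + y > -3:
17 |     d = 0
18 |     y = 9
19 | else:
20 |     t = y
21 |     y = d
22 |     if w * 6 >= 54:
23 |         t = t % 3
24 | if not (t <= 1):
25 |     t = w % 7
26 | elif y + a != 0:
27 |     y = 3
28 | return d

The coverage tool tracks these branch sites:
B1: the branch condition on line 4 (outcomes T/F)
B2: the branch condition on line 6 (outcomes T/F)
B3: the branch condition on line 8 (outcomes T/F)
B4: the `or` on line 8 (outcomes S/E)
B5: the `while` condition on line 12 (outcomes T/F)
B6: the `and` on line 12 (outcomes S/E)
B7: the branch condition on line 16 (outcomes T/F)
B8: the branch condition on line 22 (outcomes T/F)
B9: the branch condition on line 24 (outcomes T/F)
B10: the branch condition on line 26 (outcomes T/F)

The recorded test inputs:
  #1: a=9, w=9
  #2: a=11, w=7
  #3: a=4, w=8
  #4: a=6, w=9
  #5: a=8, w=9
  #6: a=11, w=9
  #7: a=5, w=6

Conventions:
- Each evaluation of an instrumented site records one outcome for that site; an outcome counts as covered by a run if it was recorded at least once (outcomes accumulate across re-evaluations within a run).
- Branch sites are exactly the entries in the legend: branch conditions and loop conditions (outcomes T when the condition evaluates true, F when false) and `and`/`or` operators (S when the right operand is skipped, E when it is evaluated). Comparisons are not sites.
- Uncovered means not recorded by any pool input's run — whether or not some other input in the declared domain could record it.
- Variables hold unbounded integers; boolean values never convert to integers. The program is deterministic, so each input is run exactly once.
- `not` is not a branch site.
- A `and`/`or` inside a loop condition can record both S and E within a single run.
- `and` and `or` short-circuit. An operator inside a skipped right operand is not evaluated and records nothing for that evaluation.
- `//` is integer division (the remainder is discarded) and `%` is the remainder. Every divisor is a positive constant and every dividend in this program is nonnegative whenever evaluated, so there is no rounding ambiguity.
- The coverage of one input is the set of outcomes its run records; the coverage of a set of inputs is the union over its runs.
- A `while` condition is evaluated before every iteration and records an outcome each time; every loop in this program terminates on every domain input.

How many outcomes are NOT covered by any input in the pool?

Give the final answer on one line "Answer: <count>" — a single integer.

input #1, a=9, w=9: events B1->F, B2->T, B6->E, B5->T, B6->E, B5->T, B6->E, B5->T, B6->S, B5->F, B7->T, B9->T; outcomes B1=F, B2=T, B5=T, B5=F, B6=S, B6=E, B7=T, B9=T
input #2, a=11, w=7: events B1->F, B2->F, B4->E, B3->T, B6->E, B5->T, B6->S, B5->F, B7->T, B9->F, B10->T; outcomes B1=F, B2=F, B3=T, B4=E, B5=T, B5=F, B6=S, B6=E, B7=T, B9=F, B10=T
input #3, a=4, w=8: events B1->F, B2->F, B4->S, B3->T, B6->E, B5->T, B6->E, B5->T, B6->E, B5->T, B6->E, B5->T, B6->E, B5->T, ...; outcomes B1=F, B2=F, B3=T, B4=S, B5=T, B5=F, B6=S, B6=E, B7=T, B9=T
input #4, a=6, w=9: events B1->T, B6->E, B5->T, B6->E, B5->T, B6->E, B5->T, B6->E, B5->T, B6->E, B5->T, B6->E, B5->T, B6->S, ...; outcomes B1=T, B5=T, B5=F, B6=S, B6=E, B7=F, B8=T, B9=F, B10=F
input #5, a=8, w=9: events B1->F, B2->T, B6->E, B5->T, B6->E, B5->T, B6->E, B5->T, B6->S, B5->F, B7->T, B9->F, B10->T; outcomes B1=F, B2=T, B5=T, B5=F, B6=S, B6=E, B7=T, B9=F, B10=T
input #6, a=11, w=9: events B1->F, B2->F, B4->E, B3->T, B6->E, B5->T, B6->S, B5->F, B7->F, B8->T, B9->F, B10->T; outcomes B1=F, B2=F, B3=T, B4=E, B5=T, B5=F, B6=S, B6=E, B7=F, B8=T, B9=F, B10=T
input #7, a=5, w=6: events B1->T, B6->E, B5->T, B6->E, B5->T, B6->E, B5->T, B6->E, B5->T, B6->E, B5->T, B6->E, B5->T, B6->E, ...; outcomes B1=T, B5=T, B5=F, B6=S, B6=E, B7=T, B9=T
union over the pool: B1=T, B1=F, B2=T, B2=F, B3=T, B4=S, B4=E, B5=T, B5=F, B6=S, B6=E, B7=T, B7=F, B8=T, B9=T, B9=F, B10=T, B10=F
uncovered (2 of 20): B3=F, B8=F

Answer: 2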